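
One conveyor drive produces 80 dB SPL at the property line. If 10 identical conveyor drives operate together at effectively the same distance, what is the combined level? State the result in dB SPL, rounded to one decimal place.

L_total = L₁ + 10·log₁₀ N for N identical incoherent sources.
L_total = 80 + 10·log₁₀(10) = 80 + 10.000 = 90.00 dB SPL.

90.0 dB SPL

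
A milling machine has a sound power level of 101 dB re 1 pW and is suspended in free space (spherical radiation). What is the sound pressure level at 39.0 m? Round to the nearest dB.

58 dB

Free-field spherical radiation: L_p = L_w − 10·log₁₀(4π·r²), r = 39.0 m.
4π·r² = 1.911e+04 m², 10·log₁₀ of that is 42.813 dB.
L_p = 101 − 42.813 = 58.19 dB.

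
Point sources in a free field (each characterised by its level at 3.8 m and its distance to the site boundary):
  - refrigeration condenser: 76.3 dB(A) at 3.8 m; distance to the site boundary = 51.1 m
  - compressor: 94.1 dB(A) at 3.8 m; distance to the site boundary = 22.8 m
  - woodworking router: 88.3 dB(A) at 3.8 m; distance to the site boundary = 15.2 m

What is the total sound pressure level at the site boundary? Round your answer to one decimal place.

80.6 dB(A)

First find each source's level at the receiver (point-source: −20·log₁₀(r/r_ref)), then combine on an intensity basis.
refrigeration condenser: 76.3 − 20·log₁₀(51.1/3.8) = 76.3 − 22.57 = 53.73 dB(A).
compressor: 94.1 − 20·log₁₀(22.8/3.8) = 94.1 − 15.56 = 78.54 dB(A).
woodworking router: 88.3 − 20·log₁₀(15.2/3.8) = 88.3 − 12.04 = 76.26 dB(A).
Σ 10^(L/10) = 1.139e+08 → L_total = 10·log₁₀(1.139e+08) = 80.56 dB(A).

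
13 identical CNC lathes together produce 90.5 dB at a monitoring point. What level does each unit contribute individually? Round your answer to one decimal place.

13 equal contributions raise the level by 10·log₁₀ 13 = 11.139 dB, so each unit alone gives 90.5 − 11.139.

79.4 dB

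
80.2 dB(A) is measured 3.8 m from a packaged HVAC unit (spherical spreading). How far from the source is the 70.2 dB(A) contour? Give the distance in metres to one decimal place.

12.0 m

For a point source L₁ − L₂ = 20·log₁₀(r₂/r₁), so r₂ = r₁·10^((L₁−L₂)/20).
r₂ = 3.8·10^((80.2−70.2)/20) = 3.8·10^(10.0/20) = 12.02 m.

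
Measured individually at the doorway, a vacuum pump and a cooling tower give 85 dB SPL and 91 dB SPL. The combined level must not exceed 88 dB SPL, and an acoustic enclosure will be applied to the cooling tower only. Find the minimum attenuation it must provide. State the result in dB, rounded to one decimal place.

The untreated sources together contribute 10^(85/10) = 3.162e+08, i.e. 85.00 dB SPL.
To meet 88 dB SPL overall, the treated cooling tower may contribute at most 10^(88/10) − 3.162e+08 = 3.147e+08, i.e. 84.98 dB SPL.
Required insertion loss = 91 − 84.98 = 6.02 dB.

6.0 dB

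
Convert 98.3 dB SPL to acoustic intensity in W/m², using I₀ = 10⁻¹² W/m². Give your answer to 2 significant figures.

0.0068 W/m²

L = 10·log₁₀(I/I₀) ⇒ I = I₀·10^(L/10) = 10⁻¹² × 10^9.83.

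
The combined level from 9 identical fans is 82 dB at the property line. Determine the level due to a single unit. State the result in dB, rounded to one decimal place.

9 equal contributions raise the level by 10·log₁₀ 9 = 9.542 dB, so each unit alone gives 82 − 9.542.

72.5 dB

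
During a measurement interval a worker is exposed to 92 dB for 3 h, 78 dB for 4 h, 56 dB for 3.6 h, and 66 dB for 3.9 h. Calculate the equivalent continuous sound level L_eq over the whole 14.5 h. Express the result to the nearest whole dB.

The energy average is taken in the linear domain: L_eq = 10·log₁₀[(Σ tᵢ·10^(Lᵢ/10))/T], T = 14.5 h.
Σ tᵢ·10^(Lᵢ/10) = 3·10^(92/10) + 4·10^(78/10) + 3.6·10^(56/10) + 3.9·10^(66/10) = 5.024e+09.
L_eq = 10·log₁₀(5.024e+09/14.5) = 85.40 dB.

85 dB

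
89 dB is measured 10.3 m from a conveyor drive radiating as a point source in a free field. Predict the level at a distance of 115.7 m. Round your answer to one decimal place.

68.0 dB

Point-source attenuation: ΔL = 20·log₁₀(r₂/r₁) = 20·log₁₀(115.7/10.3) = 21.010 dB.
L₂ = 89 − 20·log₁₀(115.7/10.3) = 89 − 21.010 = 67.99 dB.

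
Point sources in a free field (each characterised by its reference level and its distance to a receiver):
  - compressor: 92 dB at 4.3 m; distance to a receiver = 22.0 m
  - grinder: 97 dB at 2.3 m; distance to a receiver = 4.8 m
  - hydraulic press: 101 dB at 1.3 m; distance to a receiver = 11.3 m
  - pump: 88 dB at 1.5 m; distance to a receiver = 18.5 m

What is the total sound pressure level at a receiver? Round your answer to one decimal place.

First find each source's level at the receiver (point-source: −20·log₁₀(r/r_ref)), then combine on an intensity basis.
compressor: 92 − 20·log₁₀(22.0/4.3) = 92 − 14.18 = 77.82 dB.
grinder: 97 − 20·log₁₀(4.8/2.3) = 97 − 6.39 = 90.61 dB.
hydraulic press: 101 − 20·log₁₀(11.3/1.3) = 101 − 18.78 = 82.22 dB.
pump: 88 − 20·log₁₀(18.5/1.5) = 88 − 21.82 = 66.18 dB.
Σ 10^(L/10) = 1.382e+09 → L_total = 10·log₁₀(1.382e+09) = 91.41 dB.

91.4 dB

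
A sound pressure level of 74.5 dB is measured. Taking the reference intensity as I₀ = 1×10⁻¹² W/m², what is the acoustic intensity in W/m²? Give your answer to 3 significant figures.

2.82e-05 W/m²

I = I₀·10^(L/10) = 10⁻¹² × 10^(74.5/10) = 10^(-4.550).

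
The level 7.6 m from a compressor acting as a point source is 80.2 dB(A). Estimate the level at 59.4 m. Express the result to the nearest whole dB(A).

For a point source, L₂ = L₁ − 20·log₁₀(r₂/r₁).
L₂ = 80.2 − 20·log₁₀(59.4/7.6) = 80.2 − 17.859 = 62.34 dB(A).

62 dB(A)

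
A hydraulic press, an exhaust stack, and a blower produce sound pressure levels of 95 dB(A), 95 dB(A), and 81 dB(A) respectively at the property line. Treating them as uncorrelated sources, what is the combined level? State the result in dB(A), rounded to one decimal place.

98.1 dB(A)

Incoherent sources combine by intensity addition: L_total = 10·log₁₀(Σ 10^(L_i/10)).
Σ 10^(L/10) = 10^(95/10) + 10^(95/10) + 10^(81/10) = 6.450e+09.
L_total = 10·log₁₀(6.450e+09) = 98.10 dB(A).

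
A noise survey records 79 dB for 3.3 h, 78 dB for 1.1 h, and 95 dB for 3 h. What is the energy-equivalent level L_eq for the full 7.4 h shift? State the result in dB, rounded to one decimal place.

Weight each interval's intensity by its duration and average over T = 7.4 h:
Σ tᵢ·10^(Lᵢ/10) = 3.3·10^(79/10) + 1.1·10^(78/10) + 3·10^(95/10) = 9.818e+09.
L_eq = 10·log₁₀(9.818e+09/7.4) = 91.23 dB.

91.2 dB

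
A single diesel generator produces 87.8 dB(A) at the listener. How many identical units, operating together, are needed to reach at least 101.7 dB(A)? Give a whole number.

25

N identical sources give L₁ + 10·log₁₀ N, so require 10·log₁₀ N ≥ 101.7 − 87.8 = 13.9 dB.
N ≥ 10^(13.9/10) = 24.547, so N = 25.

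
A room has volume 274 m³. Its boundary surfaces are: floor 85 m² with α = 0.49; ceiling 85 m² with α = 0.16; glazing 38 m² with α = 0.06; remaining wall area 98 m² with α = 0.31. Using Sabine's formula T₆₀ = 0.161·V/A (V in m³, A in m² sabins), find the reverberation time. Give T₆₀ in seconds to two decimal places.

Total absorption A = 85·0.49 + 85·0.16 + 38·0.06 + 98·0.31 = 87.91 m² sabins.
T₆₀ = 0.161 × 274 / 87.91 = 0.502 s.

0.50 s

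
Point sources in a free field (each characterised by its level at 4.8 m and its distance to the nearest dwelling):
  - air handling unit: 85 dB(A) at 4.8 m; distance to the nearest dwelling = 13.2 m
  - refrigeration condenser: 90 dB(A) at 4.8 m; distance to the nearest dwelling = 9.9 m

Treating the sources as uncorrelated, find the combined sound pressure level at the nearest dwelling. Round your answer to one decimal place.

First find each source's level at the receiver (point-source: −20·log₁₀(r/r_ref)), then combine on an intensity basis.
air handling unit: 85 − 20·log₁₀(13.2/4.8) = 85 − 8.79 = 76.21 dB(A).
refrigeration condenser: 90 − 20·log₁₀(9.9/4.8) = 90 − 6.29 = 83.71 dB(A).
Σ 10^(L/10) = 2.769e+08 → L_total = 10·log₁₀(2.769e+08) = 84.42 dB(A).

84.4 dB(A)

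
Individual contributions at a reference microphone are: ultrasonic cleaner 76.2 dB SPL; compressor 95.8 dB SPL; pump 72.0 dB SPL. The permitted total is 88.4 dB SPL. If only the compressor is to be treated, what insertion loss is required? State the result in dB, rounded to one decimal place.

Fixed contribution from the other sources: Σ 10^(L/10) = 10^(76.2/10) + 10^(72.0/10) = 5.754e+07 (77.60 dB SPL).
To meet 88.4 dB SPL overall, the treated compressor may contribute at most 10^(88.4/10) − 5.754e+07 = 6.343e+08, i.e. 88.02 dB SPL.
Required insertion loss = 95.8 − 88.02 = 7.78 dB.

7.8 dB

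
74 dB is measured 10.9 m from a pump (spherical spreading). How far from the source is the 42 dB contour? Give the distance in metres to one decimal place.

For a point source L₁ − L₂ = 20·log₁₀(r₂/r₁), so r₂ = r₁·10^((L₁−L₂)/20).
r₂ = 10.9·10^((74−42)/20) = 10.9·10^(32.0/20) = 433.94 m.

433.9 m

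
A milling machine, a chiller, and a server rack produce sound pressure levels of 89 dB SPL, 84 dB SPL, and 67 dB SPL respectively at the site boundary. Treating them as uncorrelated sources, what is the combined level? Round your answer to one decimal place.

Incoherent sources combine by intensity addition: L_total = 10·log₁₀(Σ 10^(L_i/10)).
Σ 10^(L/10) = 10^(89/10) + 10^(84/10) + 10^(67/10) = 1.051e+09.
L_total = 10·log₁₀(1.051e+09) = 90.21 dB SPL.

90.2 dB SPL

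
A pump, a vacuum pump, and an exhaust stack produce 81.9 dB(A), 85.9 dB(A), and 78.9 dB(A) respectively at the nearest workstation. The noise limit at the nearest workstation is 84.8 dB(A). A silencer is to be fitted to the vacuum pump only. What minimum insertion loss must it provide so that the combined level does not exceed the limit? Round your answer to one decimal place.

7.5 dB

Everything except the vacuum pump sums to 10^(81.9/10) + 10^(78.9/10) = 2.325e+08 in linear terms, 83.66 dB(A).
The limit corresponds to 10^(84.8/10) = 3.020e+08; subtracting the fixed part leaves 6.949e+07 for the vacuum pump, i.e. 78.42 dB(A).
So the vacuum pump must be reduced from 85.9 to 78.42 dB(A): IL = 7.48 dB.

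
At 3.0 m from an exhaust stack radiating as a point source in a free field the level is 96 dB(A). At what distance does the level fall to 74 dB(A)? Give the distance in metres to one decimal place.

The 22.0 dB drop corresponds to a distance ratio of 10^(22.0/20) for a point source.
r₂ = 3.0·10^((96−74)/20) = 3.0·10^(22.0/20) = 37.77 m.

37.8 m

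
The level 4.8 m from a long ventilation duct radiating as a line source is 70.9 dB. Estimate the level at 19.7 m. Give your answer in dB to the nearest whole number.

65 dB

Line-source attenuation: ΔL = 10·log₁₀(r₂/r₁) = 10·log₁₀(19.7/4.8) = 6.132 dB.
L₂ = 70.9 − 10·log₁₀(19.7/4.8) = 70.9 − 6.132 = 64.77 dB.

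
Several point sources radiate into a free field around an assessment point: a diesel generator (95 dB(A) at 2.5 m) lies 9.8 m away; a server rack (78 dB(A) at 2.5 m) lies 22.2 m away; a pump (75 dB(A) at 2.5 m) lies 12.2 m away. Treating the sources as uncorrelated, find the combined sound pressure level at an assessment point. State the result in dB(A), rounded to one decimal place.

First find each source's level at the receiver (point-source: −20·log₁₀(r/r_ref)), then combine on an intensity basis.
diesel generator: 95 − 20·log₁₀(9.8/2.5) = 95 − 11.87 = 83.13 dB(A).
server rack: 78 − 20·log₁₀(22.2/2.5) = 78 − 18.97 = 59.03 dB(A).
pump: 75 − 20·log₁₀(12.2/2.5) = 75 − 13.77 = 61.23 dB(A).
Σ 10^(L/10) = 2.079e+08 → L_total = 10·log₁₀(2.079e+08) = 83.18 dB(A).

83.2 dB(A)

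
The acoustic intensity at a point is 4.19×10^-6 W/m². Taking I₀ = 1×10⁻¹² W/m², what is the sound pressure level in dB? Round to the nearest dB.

66 dB

L = 10·log₁₀(I/I₀) = 10·log₁₀(4.19×10^-6/10⁻¹²) = 10·log₁₀(4.19×10^6).
L = 10·(0.6222 + 6) = 66.22 dB.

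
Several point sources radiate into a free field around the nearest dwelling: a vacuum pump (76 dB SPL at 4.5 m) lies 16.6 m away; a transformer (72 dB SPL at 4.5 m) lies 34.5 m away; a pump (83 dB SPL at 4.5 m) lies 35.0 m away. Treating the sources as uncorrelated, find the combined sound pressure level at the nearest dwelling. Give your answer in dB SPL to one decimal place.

68.1 dB SPL

Propagate each source to the receiver with L = L_ref − 20·log₁₀(r/r_ref), then add intensities.
vacuum pump: 76 − 20·log₁₀(16.6/4.5) = 76 − 11.34 = 64.66 dB SPL.
transformer: 72 − 20·log₁₀(34.5/4.5) = 72 − 17.69 = 54.31 dB SPL.
pump: 83 − 20·log₁₀(35.0/4.5) = 83 − 17.82 = 65.18 dB SPL.
Σ 10^(L/10) = 6.493e+06 → L_total = 10·log₁₀(6.493e+06) = 68.12 dB SPL.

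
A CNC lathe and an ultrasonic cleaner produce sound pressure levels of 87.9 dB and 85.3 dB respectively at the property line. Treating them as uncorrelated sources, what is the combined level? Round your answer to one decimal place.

89.8 dB

Incoherent sources combine by intensity addition: L_total = 10·log₁₀(Σ 10^(L_i/10)).
Σ 10^(L/10) = 10^(87.9/10) + 10^(85.3/10) = 9.554e+08.
L_total = 10·log₁₀(9.554e+08) = 89.80 dB.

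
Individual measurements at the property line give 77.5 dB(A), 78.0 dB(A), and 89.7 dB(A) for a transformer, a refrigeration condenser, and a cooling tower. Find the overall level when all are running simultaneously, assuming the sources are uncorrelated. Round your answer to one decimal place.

For uncorrelated sources the intensities add, so convert each level to linear form, sum, and take 10·log₁₀ of the total.
Σ 10^(L/10) = 10^(77.5/10) + 10^(78.0/10) + 10^(89.7/10) = 1.053e+09.
L_total = 10·log₁₀(1.053e+09) = 90.22 dB(A).

90.2 dB(A)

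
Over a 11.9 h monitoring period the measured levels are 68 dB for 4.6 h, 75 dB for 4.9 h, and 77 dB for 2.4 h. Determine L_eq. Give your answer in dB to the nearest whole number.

74 dB

The energy average is taken in the linear domain: L_eq = 10·log₁₀[(Σ tᵢ·10^(Lᵢ/10))/T], T = 11.9 h.
Σ tᵢ·10^(Lᵢ/10) = 4.6·10^(68/10) + 4.9·10^(75/10) + 2.4·10^(77/10) = 3.043e+08.
L_eq = 10·log₁₀(3.043e+08/11.9) = 74.08 dB.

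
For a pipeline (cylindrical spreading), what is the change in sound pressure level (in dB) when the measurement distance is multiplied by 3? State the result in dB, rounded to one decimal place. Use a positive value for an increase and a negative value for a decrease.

-4.8 dB

Line-source spreading: ΔL = −10·log₁₀(r₂/r₁).
ΔL = −10·log₁₀(3) = -4.77 dB.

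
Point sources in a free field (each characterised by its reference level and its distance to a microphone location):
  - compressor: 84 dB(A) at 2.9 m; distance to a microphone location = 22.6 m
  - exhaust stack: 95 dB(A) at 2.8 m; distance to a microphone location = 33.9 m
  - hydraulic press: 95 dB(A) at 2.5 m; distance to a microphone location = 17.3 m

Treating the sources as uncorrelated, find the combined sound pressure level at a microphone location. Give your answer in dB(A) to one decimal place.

Propagate each source to the receiver with L = L_ref − 20·log₁₀(r/r_ref), then add intensities.
compressor: 84 − 20·log₁₀(22.6/2.9) = 84 − 17.83 = 66.17 dB(A).
exhaust stack: 95 − 20·log₁₀(33.9/2.8) = 95 − 21.66 = 73.34 dB(A).
hydraulic press: 95 − 20·log₁₀(17.3/2.5) = 95 − 16.80 = 78.20 dB(A).
Σ 10^(L/10) = 9.175e+07 → L_total = 10·log₁₀(9.175e+07) = 79.63 dB(A).

79.6 dB(A)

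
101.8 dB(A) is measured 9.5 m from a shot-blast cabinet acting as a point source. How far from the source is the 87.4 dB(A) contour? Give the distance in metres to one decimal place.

49.9 m

Point-source spreading drops the level by 20·log₁₀(r₂/r₁); inverting, r₂/r₁ = 10^(ΔL/20).
r₂ = 9.5·10^((101.8−87.4)/20) = 9.5·10^(14.4/20) = 49.86 m.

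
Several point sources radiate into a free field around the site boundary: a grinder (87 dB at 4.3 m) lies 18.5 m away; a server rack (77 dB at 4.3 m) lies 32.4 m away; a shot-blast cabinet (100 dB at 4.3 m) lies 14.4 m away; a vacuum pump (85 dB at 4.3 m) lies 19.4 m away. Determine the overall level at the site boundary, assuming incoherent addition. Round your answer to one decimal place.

89.7 dB

Propagate each source to the receiver with L = L_ref − 20·log₁₀(r/r_ref), then add intensities.
grinder: 87 − 20·log₁₀(18.5/4.3) = 87 − 12.67 = 74.33 dB.
server rack: 77 − 20·log₁₀(32.4/4.3) = 77 − 17.54 = 59.46 dB.
shot-blast cabinet: 100 − 20·log₁₀(14.4/4.3) = 100 − 10.50 = 89.50 dB.
vacuum pump: 85 − 20·log₁₀(19.4/4.3) = 85 − 13.09 = 71.91 dB.
Σ 10^(L/10) = 9.352e+08 → L_total = 10·log₁₀(9.352e+08) = 89.71 dB.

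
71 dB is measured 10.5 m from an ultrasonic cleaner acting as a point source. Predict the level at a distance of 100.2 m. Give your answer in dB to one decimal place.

Spherical spreading from a point source gives a 20·log₁₀(r₂/r₁) drop.
L₂ = 71 − 20·log₁₀(100.2/10.5) = 71 − 19.594 = 51.41 dB.

51.4 dB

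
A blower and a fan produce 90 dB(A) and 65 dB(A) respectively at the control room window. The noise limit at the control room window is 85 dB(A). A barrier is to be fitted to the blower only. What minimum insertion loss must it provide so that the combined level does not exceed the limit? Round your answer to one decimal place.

5.0 dB

The untreated sources together contribute 10^(65/10) = 3.162e+06, i.e. 65.00 dB(A).
To meet 85 dB(A) overall, the treated blower may contribute at most 10^(85/10) − 3.162e+06 = 3.131e+08, i.e. 84.96 dB(A).
So the blower must be reduced from 90 to 84.96 dB(A): IL = 5.04 dB.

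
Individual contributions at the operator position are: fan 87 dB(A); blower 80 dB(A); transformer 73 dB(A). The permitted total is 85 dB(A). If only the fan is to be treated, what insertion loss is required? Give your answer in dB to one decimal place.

4.1 dB

The untreated sources together contribute 10^(80/10) + 10^(73/10) = 1.200e+08, i.e. 80.79 dB(A).
To meet 85 dB(A) overall, the treated fan may contribute at most 10^(85/10) − 1.200e+08 = 1.963e+08, i.e. 82.93 dB(A).
So the fan must be reduced from 87 to 82.93 dB(A): IL = 4.07 dB.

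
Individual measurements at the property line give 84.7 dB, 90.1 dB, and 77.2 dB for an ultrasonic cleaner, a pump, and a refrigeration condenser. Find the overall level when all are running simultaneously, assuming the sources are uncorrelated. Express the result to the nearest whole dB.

91 dB

For uncorrelated sources the intensities add, so convert each level to linear form, sum, and take 10·log₁₀ of the total.
Σ 10^(L/10) = 10^(84.7/10) + 10^(90.1/10) + 10^(77.2/10) = 1.371e+09.
L_total = 10·log₁₀(1.371e+09) = 91.37 dB.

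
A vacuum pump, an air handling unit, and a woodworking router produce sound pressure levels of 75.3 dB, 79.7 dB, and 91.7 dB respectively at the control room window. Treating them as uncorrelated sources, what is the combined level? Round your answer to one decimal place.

For uncorrelated sources the intensities add, so convert each level to linear form, sum, and take 10·log₁₀ of the total.
Σ 10^(L/10) = 10^(75.3/10) + 10^(79.7/10) + 10^(91.7/10) = 1.606e+09.
L_total = 10·log₁₀(1.606e+09) = 92.06 dB.

92.1 dB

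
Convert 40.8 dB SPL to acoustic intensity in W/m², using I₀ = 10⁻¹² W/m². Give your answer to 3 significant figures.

1.20e-08 W/m²

I/I₀ = 10^(40.8/10) = 1.202e+04, so I = 1.202e+04 × 10⁻¹² W/m².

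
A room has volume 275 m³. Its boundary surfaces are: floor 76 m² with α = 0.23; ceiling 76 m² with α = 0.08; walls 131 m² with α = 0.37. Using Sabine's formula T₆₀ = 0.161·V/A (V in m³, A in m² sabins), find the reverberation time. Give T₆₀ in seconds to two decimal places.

0.61 s

Summing Sᵢαᵢ: 76·0.23 + 76·0.08 + 131·0.37 = 72.03 m².
T₆₀ = 0.161 × 275 / 72.03 = 0.615 s.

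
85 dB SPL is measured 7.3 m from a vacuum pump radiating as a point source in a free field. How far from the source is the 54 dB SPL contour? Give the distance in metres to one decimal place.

Point-source spreading drops the level by 20·log₁₀(r₂/r₁); inverting, r₂/r₁ = 10^(ΔL/20).
r₂ = 7.3·10^((85−54)/20) = 7.3·10^(31.0/20) = 259.01 m.

259.0 m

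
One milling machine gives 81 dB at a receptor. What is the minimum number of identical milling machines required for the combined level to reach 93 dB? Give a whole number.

16

The shortfall is 93 − 81 = 12.0 dB, and N units add 10·log₁₀ N, so need 10·log₁₀ N ≥ 12.0.
N ≥ 10^(12.0/10) = 15.849, so N = 16.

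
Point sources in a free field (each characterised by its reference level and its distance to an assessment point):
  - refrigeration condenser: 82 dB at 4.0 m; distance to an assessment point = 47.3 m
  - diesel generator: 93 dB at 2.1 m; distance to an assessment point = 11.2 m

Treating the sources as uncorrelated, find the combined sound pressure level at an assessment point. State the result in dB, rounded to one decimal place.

Propagate each source to the receiver with L = L_ref − 20·log₁₀(r/r_ref), then add intensities.
refrigeration condenser: 82 − 20·log₁₀(47.3/4.0) = 82 − 21.46 = 60.54 dB.
diesel generator: 93 − 20·log₁₀(11.2/2.1) = 93 − 14.54 = 78.46 dB.
Σ 10^(L/10) = 7.128e+07 → L_total = 10·log₁₀(7.128e+07) = 78.53 dB.

78.5 dB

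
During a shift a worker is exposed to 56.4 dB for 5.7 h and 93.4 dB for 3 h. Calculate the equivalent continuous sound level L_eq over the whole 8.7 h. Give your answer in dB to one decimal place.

88.8 dB

Weight each interval's intensity by its duration and average over T = 8.7 h:
Σ tᵢ·10^(Lᵢ/10) = 5.7·10^(56.4/10) + 3·10^(93.4/10) = 6.566e+09.
L_eq = 10·log₁₀(6.566e+09/8.7) = 88.78 dB.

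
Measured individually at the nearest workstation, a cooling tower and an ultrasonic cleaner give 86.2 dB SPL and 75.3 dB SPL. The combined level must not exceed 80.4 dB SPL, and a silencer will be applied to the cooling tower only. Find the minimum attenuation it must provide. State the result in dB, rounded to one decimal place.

7.4 dB

Fixed contribution from the other source: Σ 10^(L/10) = 10^(75.3/10) = 3.388e+07 (75.30 dB SPL).
To meet 80.4 dB SPL overall, the treated cooling tower may contribute at most 10^(80.4/10) − 3.388e+07 = 7.576e+07, i.e. 78.79 dB SPL.
So the cooling tower must be reduced from 86.2 to 78.79 dB SPL: IL = 7.41 dB.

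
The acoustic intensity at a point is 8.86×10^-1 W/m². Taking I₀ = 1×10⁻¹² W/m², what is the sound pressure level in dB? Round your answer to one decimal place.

119.5 dB

Dividing by I₀ shifts the exponent by 12: I/I₀ = 8.86×10^11.
L = 10·(0.9474 + 11) = 119.47 dB.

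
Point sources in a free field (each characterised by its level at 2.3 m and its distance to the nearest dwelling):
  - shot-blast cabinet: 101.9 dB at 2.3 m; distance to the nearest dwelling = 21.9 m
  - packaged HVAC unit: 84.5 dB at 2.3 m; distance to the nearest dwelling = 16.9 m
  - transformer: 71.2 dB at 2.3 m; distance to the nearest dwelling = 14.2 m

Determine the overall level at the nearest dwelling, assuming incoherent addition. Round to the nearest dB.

Apply inverse-square spreading to bring every level to the receiver, then sum 10^(L/10).
shot-blast cabinet: 101.9 − 20·log₁₀(21.9/2.3) = 101.9 − 19.57 = 82.33 dB.
packaged HVAC unit: 84.5 − 20·log₁₀(16.9/2.3) = 84.5 − 17.32 = 67.18 dB.
transformer: 71.2 − 20·log₁₀(14.2/2.3) = 71.2 − 15.81 = 55.39 dB.
Σ 10^(L/10) = 1.764e+08 → L_total = 10·log₁₀(1.764e+08) = 82.46 dB.

82 dB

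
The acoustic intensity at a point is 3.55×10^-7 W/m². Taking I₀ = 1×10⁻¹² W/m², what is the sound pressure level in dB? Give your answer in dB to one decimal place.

I/I₀ = 3.55×10^-7/10⁻¹² = 3.55×10^5, and L = 10·log₁₀(I/I₀).
L = 10·(0.5502 + 5) = 55.50 dB.

55.5 dB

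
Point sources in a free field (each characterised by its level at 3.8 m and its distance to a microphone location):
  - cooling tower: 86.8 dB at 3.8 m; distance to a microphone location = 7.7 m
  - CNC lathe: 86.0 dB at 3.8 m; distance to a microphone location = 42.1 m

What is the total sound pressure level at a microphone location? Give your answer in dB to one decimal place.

80.8 dB

Apply inverse-square spreading to bring every level to the receiver, then sum 10^(L/10).
cooling tower: 86.8 − 20·log₁₀(7.7/3.8) = 86.8 − 6.13 = 80.67 dB.
CNC lathe: 86.0 − 20·log₁₀(42.1/3.8) = 86.0 − 20.89 = 65.11 dB.
Σ 10^(L/10) = 1.198e+08 → L_total = 10·log₁₀(1.198e+08) = 80.79 dB.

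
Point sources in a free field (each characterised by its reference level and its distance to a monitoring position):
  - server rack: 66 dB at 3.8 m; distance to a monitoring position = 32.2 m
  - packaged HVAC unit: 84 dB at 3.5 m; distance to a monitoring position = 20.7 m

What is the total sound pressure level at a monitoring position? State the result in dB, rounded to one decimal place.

68.6 dB

Propagate each source to the receiver with L = L_ref − 20·log₁₀(r/r_ref), then add intensities.
server rack: 66 − 20·log₁₀(32.2/3.8) = 66 − 18.56 = 47.44 dB.
packaged HVAC unit: 84 − 20·log₁₀(20.7/3.5) = 84 − 15.44 = 68.56 dB.
Σ 10^(L/10) = 7.237e+06 → L_total = 10·log₁₀(7.237e+06) = 68.60 dB.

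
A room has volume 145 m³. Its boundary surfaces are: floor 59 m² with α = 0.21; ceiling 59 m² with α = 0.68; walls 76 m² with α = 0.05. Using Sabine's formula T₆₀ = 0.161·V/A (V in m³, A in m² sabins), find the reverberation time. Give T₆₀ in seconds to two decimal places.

0.41 s

A = Σ Sᵢαᵢ = 59·0.21 + 59·0.68 + 76·0.05 = 56.31 m².
T₆₀ = 0.161 × 145 / 56.31 = 0.415 s.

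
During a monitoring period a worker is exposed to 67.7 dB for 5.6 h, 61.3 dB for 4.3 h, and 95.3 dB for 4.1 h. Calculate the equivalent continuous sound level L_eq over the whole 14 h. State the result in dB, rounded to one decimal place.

90.0 dB

Weight each interval's intensity by its duration and average over T = 14 h:
Σ tᵢ·10^(Lᵢ/10) = 5.6·10^(67.7/10) + 4.3·10^(61.3/10) + 4.1·10^(95.3/10) = 1.393e+10.
L_eq = 10·log₁₀(1.393e+10/14) = 89.98 dB.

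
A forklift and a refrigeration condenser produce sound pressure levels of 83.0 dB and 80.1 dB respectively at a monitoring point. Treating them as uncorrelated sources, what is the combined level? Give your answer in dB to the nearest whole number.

85 dB

For uncorrelated sources the intensities add, so convert each level to linear form, sum, and take 10·log₁₀ of the total.
Σ 10^(L/10) = 10^(83.0/10) + 10^(80.1/10) = 3.019e+08.
L_total = 10·log₁₀(3.019e+08) = 84.80 dB.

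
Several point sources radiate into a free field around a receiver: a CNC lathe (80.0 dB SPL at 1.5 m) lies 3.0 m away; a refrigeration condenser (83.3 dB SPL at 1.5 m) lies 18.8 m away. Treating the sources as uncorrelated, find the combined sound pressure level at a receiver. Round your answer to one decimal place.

First find each source's level at the receiver (point-source: −20·log₁₀(r/r_ref)), then combine on an intensity basis.
CNC lathe: 80.0 − 20·log₁₀(3.0/1.5) = 80.0 − 6.02 = 73.98 dB SPL.
refrigeration condenser: 83.3 − 20·log₁₀(18.8/1.5) = 83.3 − 21.96 = 61.34 dB SPL.
Σ 10^(L/10) = 2.636e+07 → L_total = 10·log₁₀(2.636e+07) = 74.21 dB SPL.

74.2 dB SPL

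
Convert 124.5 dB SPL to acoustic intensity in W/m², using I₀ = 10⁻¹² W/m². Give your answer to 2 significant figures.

I/I₀ = 10^(124.5/10) = 2.818e+12, so I = 2.818e+12 × 10⁻¹² W/m².

2.8 W/m²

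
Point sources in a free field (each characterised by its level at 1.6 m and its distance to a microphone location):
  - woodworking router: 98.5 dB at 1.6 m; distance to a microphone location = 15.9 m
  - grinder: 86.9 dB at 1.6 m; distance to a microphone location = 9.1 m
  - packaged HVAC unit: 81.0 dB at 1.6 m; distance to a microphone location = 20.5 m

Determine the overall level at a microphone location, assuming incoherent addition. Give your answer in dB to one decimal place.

79.4 dB

Apply inverse-square spreading to bring every level to the receiver, then sum 10^(L/10).
woodworking router: 98.5 − 20·log₁₀(15.9/1.6) = 98.5 − 19.95 = 78.55 dB.
grinder: 86.9 − 20·log₁₀(9.1/1.6) = 86.9 − 15.10 = 71.80 dB.
packaged HVAC unit: 81.0 − 20·log₁₀(20.5/1.6) = 81.0 − 22.15 = 58.85 dB.
Σ 10^(L/10) = 8.760e+07 → L_total = 10·log₁₀(8.760e+07) = 79.42 dB.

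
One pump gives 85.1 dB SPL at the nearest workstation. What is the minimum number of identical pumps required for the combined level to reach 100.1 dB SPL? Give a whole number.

32

Need L₁ + 10·log₁₀ N ≥ 100.1, i.e. log₁₀ N ≥ 1.50.
N ≥ 10^(15.0/10) = 31.623, so N = 32.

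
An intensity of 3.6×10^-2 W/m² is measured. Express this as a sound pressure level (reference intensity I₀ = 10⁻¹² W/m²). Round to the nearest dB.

I/I₀ = 3.6×10^-2/10⁻¹² = 3.6×10^10, and L = 10·log₁₀(I/I₀).
L = 10·(0.5563 + 10) = 105.56 dB.

106 dB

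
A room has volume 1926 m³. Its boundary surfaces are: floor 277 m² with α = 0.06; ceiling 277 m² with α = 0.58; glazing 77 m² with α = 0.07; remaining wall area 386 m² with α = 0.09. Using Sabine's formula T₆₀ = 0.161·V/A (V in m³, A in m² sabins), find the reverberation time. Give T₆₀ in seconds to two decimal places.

1.43 s

Total absorption A = 277·0.06 + 277·0.58 + 77·0.07 + 386·0.09 = 217.41 m² sabins.
T₆₀ = 0.161 × 1926 / 217.41 = 1.426 s.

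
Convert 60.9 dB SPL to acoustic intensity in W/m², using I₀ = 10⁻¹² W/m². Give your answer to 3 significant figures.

1.23e-06 W/m²

I/I₀ = 10^(60.9/10) = 1.23e+06, so I = 1.23e+06 × 10⁻¹² W/m².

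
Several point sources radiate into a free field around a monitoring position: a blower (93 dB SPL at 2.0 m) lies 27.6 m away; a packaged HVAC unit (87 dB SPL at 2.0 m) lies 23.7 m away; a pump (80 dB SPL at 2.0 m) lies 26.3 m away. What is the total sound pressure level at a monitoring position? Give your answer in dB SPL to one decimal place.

71.7 dB SPL

First find each source's level at the receiver (point-source: −20·log₁₀(r/r_ref)), then combine on an intensity basis.
blower: 93 − 20·log₁₀(27.6/2.0) = 93 − 22.80 = 70.20 dB SPL.
packaged HVAC unit: 87 − 20·log₁₀(23.7/2.0) = 87 − 21.47 = 65.53 dB SPL.
pump: 80 − 20·log₁₀(26.3/2.0) = 80 − 22.38 = 57.62 dB SPL.
Σ 10^(L/10) = 1.462e+07 → L_total = 10·log₁₀(1.462e+07) = 71.65 dB SPL.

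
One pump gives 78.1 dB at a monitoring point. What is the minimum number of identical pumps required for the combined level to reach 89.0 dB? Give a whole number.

13

Need L₁ + 10·log₁₀ N ≥ 89.0, i.e. log₁₀ N ≥ 1.09.
N ≥ 10^(10.9/10) = 12.303, so N = 13.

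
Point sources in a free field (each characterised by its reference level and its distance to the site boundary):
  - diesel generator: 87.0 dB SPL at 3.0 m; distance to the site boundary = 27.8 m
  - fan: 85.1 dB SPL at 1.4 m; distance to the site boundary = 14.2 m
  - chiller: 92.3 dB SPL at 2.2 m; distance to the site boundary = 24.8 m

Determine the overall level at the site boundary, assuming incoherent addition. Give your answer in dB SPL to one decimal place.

73.5 dB SPL

Propagate each source to the receiver with L = L_ref − 20·log₁₀(r/r_ref), then add intensities.
diesel generator: 87.0 − 20·log₁₀(27.8/3.0) = 87.0 − 19.34 = 67.66 dB SPL.
fan: 85.1 − 20·log₁₀(14.2/1.4) = 85.1 − 20.12 = 64.98 dB SPL.
chiller: 92.3 − 20·log₁₀(24.8/2.2) = 92.3 − 21.04 = 71.26 dB SPL.
Σ 10^(L/10) = 2.235e+07 → L_total = 10·log₁₀(2.235e+07) = 73.49 dB SPL.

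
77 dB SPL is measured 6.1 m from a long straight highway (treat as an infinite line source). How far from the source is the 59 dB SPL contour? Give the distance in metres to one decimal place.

384.9 m

For a line source L₁ − L₂ = 10·log₁₀(r₂/r₁), so r₂ = r₁·10^((L₁−L₂)/10).
r₂ = 6.1·10^((77−59)/10) = 6.1·10^(18.0/10) = 384.88 m.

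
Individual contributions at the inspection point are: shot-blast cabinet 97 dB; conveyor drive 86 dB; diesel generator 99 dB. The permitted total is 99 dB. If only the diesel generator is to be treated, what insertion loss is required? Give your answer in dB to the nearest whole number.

The untreated sources together contribute 10^(97/10) + 10^(86/10) = 5.410e+09, i.e. 97.33 dB.
To meet 99 dB overall, the treated diesel generator may contribute at most 10^(99/10) − 5.410e+09 = 2.533e+09, i.e. 94.04 dB.
Required insertion loss = 99 − 94.04 = 4.96 dB.

5 dB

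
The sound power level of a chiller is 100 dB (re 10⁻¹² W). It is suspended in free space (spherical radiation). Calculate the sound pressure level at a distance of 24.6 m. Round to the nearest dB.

The power spreads over a sphere of area 4π·r², so L_p = L_w − 10·log₁₀(4π·r²).
4π·r² = 7605 m², 10·log₁₀ of that is 38.811 dB.
L_p = 100 − 38.811 = 61.19 dB.

61 dB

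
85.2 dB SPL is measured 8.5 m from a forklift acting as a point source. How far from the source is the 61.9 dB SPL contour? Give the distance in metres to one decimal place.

124.3 m

For a point source L₁ − L₂ = 20·log₁₀(r₂/r₁), so r₂ = r₁·10^((L₁−L₂)/20).
r₂ = 8.5·10^((85.2−61.9)/20) = 8.5·10^(23.3/20) = 124.29 m.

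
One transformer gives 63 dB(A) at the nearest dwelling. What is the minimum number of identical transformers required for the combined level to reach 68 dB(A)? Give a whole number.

4

N identical sources give L₁ + 10·log₁₀ N, so require 10·log₁₀ N ≥ 68 − 63 = 5.0 dB.
N ≥ 10^(5.0/10) = 3.162, so N = 4.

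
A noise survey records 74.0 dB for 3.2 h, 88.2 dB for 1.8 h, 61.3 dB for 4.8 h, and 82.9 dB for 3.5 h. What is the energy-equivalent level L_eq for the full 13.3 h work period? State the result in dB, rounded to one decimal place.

81.7 dB

The energy average is taken in the linear domain: L_eq = 10·log₁₀[(Σ tᵢ·10^(Lᵢ/10))/T], T = 13.3 h.
Σ tᵢ·10^(Lᵢ/10) = 3.2·10^(74.0/10) + 1.8·10^(88.2/10) + 4.8·10^(61.3/10) + 3.5·10^(82.9/10) = 1.959e+09.
L_eq = 10·log₁₀(1.959e+09/13.3) = 81.68 dB.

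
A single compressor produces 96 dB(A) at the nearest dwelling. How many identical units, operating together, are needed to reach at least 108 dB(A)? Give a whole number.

The shortfall is 108 − 96 = 12.0 dB, and N units add 10·log₁₀ N, so need 10·log₁₀ N ≥ 12.0.
N ≥ 10^(12.0/10) = 15.849, so N = 16.

16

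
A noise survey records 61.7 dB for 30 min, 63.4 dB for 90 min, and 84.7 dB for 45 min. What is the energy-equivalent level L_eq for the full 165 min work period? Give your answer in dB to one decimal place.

79.1 dB

Weight each interval's intensity by its duration and average over T = 165 min:
Σ tᵢ·10^(Lᵢ/10) = 30·10^(61.7/10) + 90·10^(63.4/10) + 45·10^(84.7/10) = 1.352e+10.
L_eq = 10·log₁₀(1.352e+10/165) = 79.14 dB.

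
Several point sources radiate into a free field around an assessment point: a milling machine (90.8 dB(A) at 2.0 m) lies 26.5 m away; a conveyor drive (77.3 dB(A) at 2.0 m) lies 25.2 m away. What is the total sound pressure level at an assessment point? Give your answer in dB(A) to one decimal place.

First find each source's level at the receiver (point-source: −20·log₁₀(r/r_ref)), then combine on an intensity basis.
milling machine: 90.8 − 20·log₁₀(26.5/2.0) = 90.8 − 22.44 = 68.36 dB(A).
conveyor drive: 77.3 − 20·log₁₀(25.2/2.0) = 77.3 − 22.01 = 55.29 dB(A).
Σ 10^(L/10) = 7.186e+06 → L_total = 10·log₁₀(7.186e+06) = 68.57 dB(A).

68.6 dB(A)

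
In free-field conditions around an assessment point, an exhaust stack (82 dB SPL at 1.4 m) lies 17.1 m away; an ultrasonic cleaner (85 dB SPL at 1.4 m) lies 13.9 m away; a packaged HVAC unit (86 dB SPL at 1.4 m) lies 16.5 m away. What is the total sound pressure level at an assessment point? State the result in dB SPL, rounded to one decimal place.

First find each source's level at the receiver (point-source: −20·log₁₀(r/r_ref)), then combine on an intensity basis.
exhaust stack: 82 − 20·log₁₀(17.1/1.4) = 82 − 21.74 = 60.26 dB SPL.
ultrasonic cleaner: 85 − 20·log₁₀(13.9/1.4) = 85 − 19.94 = 65.06 dB SPL.
packaged HVAC unit: 86 − 20·log₁₀(16.5/1.4) = 86 − 21.43 = 64.57 dB SPL.
Σ 10^(L/10) = 7.136e+06 → L_total = 10·log₁₀(7.136e+06) = 68.53 dB SPL.

68.5 dB SPL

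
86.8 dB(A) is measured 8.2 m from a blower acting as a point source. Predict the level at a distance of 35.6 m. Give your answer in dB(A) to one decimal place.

74.0 dB(A)

For a point source, L₂ = L₁ − 20·log₁₀(r₂/r₁).
L₂ = 86.8 − 20·log₁₀(35.6/8.2) = 86.8 − 12.753 = 74.05 dB(A).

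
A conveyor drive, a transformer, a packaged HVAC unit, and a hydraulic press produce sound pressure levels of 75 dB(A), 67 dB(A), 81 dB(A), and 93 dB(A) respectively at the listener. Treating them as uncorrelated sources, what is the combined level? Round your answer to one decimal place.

For uncorrelated sources the intensities add, so convert each level to linear form, sum, and take 10·log₁₀ of the total.
Σ 10^(L/10) = 10^(75/10) + 10^(67/10) + 10^(81/10) + 10^(93/10) = 2.158e+09.
L_total = 10·log₁₀(2.158e+09) = 93.34 dB(A).

93.3 dB(A)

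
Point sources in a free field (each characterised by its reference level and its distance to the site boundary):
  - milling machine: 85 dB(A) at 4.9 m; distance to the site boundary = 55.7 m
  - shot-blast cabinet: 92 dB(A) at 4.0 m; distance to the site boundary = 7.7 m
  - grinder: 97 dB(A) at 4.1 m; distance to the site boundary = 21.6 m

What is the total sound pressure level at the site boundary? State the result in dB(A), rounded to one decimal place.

Apply inverse-square spreading to bring every level to the receiver, then sum 10^(L/10).
milling machine: 85 − 20·log₁₀(55.7/4.9) = 85 − 21.11 = 63.89 dB(A).
shot-blast cabinet: 92 − 20·log₁₀(7.7/4.0) = 92 − 5.69 = 86.31 dB(A).
grinder: 97 − 20·log₁₀(21.6/4.1) = 97 − 14.43 = 82.57 dB(A).
Σ 10^(L/10) = 6.107e+08 → L_total = 10·log₁₀(6.107e+08) = 87.86 dB(A).

87.9 dB(A)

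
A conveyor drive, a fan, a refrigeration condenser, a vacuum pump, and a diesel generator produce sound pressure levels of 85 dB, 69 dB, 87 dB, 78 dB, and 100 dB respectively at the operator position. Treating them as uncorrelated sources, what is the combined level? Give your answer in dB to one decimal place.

For uncorrelated sources the intensities add, so convert each level to linear form, sum, and take 10·log₁₀ of the total.
Σ 10^(L/10) = 10^(85/10) + 10^(69/10) + 10^(87/10) + 10^(78/10) + 10^(100/10) = 1.089e+10.
L_total = 10·log₁₀(1.089e+10) = 100.37 dB.

100.4 dB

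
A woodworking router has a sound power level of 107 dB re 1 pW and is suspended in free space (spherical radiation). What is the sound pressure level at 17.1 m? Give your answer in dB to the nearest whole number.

71 dB

L_p = L_w − 10·log₁₀(4π·r²) with r = 17.1 m.
4π·r² = 3675 m², 10·log₁₀ of that is 35.652 dB.
L_p = 107 − 35.652 = 71.35 dB.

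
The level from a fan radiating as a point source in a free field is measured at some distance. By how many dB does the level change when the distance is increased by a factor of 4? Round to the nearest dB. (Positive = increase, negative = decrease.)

-12 dB

Point-source spreading: ΔL = −20·log₁₀(r₂/r₁).
ΔL = −20·log₁₀(4) = -12.04 dB.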